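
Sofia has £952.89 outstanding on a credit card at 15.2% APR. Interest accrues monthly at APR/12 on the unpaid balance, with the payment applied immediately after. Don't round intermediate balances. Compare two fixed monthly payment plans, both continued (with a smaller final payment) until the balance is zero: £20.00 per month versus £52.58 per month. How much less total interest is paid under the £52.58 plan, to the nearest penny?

£380.46

Monthly rate r = 15.2%/12 = 1.26667% = 0.0126667.
At £20.00/mo: n = ⌈−ln(1 − rB₀/P)/ln(1+r)⌉ = 74 payments (last £9.90); total interest = total paid − £952.89 = £517.01.
At £52.58/mo: 21 payments (last £37.84); total interest £136.55.
Interest saved = £517.01 − £136.55 = £380.46.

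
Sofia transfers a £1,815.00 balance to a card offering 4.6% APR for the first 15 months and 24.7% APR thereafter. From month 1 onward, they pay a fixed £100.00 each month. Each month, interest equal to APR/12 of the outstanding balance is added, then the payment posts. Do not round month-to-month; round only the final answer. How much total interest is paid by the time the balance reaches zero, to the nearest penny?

£86.16

Promo months 1–15 at r₀ = 4.6%/12 = 0.00383333; months 16+ at r₁ = 24.7%/12 = 0.0205833.
After month 15: iterate B ← B·(1+r₀) − £100.00 for 15 months → £381.28.
Then at r₁ with £100.00/mo: n₂ = −ln(1 − r₁·B/P)/ln(1+r₁) ≈ 4.01 → 5 more payments.
Total paid = 19·£100.00 + £1.16 = £1,901.16; interest = £1,901.16 − £1,815.00 = £86.16.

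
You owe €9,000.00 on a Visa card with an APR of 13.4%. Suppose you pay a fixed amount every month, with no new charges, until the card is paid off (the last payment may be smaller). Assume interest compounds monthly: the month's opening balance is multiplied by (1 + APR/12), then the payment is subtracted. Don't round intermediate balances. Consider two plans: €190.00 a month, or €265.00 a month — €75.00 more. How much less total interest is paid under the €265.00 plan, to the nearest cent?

Monthly rate r = 13.4%/12 = 1.11667% = 0.0111667.
At €190.00/mo: n = ⌈−ln(1 − rB₀/P)/ln(1+r)⌉ = 68 payments (last €150.15); total interest = total paid − €9,000.00 = €3,880.15.
At €265.00/mo: 43 payments (last €248.71); total interest €2,378.71.
Interest saved = €3,880.15 − €2,378.71 = €1,501.44.

€1,501.44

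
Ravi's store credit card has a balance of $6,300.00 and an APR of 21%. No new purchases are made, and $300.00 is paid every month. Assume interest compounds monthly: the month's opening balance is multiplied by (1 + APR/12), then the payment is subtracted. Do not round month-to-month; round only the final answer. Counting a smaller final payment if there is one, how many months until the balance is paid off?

Monthly rate r = 21%/12 = 1.75% = 0.0175.
Recurrence: B ← B·(1+r) − $300.00.
Month 1: interest $110.25; balance after payment $6,110.25.
Month 2: interest $106.93; balance after payment $5,917.18.
Closed form: n = −ln(1 − rB₀/P)/ln(1+r) = −ln(0.6325)/ln(1.0175) ≈ 26.404, so the balance reaches zero during payment 27.

27 months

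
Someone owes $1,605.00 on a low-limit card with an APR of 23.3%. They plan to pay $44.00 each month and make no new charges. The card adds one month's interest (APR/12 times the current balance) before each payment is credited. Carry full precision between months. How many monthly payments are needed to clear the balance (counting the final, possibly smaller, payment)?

Monthly rate r = 23.3%/12 = 1.94167% = 0.0194167.
Recurrence: B ← B·(1+r) − $44.00.
Month 1: interest $31.16; balance after payment $1,592.16.
Month 2: interest $30.91; balance after payment $1,579.08.
Closed form: n = −ln(1 − rB₀/P)/ln(1+r) = −ln(0.29173)/ln(1.01942) ≈ 64.060, so the balance reaches zero during payment 65.

65 payments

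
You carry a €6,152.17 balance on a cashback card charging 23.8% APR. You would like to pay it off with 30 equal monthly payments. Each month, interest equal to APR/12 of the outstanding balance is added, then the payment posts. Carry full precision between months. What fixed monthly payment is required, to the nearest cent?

Monthly rate r = 23.8%/12 = 1.98333% = 0.0198333.
Level-payment amortization: P = B₀·r / (1 − (1+r)^(−n)) = 6152.17·0.0198333 / (1 − 1.01983^(−30)).
Denominator 1 − (1+r)^(−30) = 0.445216015.
P = 122.018 / 0.445216015 ≈ 274.06.

€274.06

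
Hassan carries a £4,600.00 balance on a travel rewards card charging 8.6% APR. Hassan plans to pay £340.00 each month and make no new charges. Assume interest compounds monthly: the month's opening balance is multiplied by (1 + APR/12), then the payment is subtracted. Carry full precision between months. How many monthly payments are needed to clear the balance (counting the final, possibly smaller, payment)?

Monthly rate r = 8.6%/12 = 0.716667% = 0.00716667.
Recurrence: B ← B·(1+r) − £340.00.
Month 1: interest £32.97; balance after payment £4,292.97.
Month 2: interest £30.77; balance after payment £3,983.73.
Closed form: n = −ln(1 − rB₀/P)/ln(1+r) = −ln(0.90304)/ln(1.00717) ≈ 14.282, so the balance reaches zero during payment 15.

15 payments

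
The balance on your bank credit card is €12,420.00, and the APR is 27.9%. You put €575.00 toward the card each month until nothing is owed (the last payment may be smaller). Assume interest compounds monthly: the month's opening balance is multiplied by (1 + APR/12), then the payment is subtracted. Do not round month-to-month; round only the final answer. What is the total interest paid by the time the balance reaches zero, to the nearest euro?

Monthly rate r = 27.9%/12 = 2.325% = 0.02325.
Payoff takes n = ⌈−ln(1 − rB₀/P)/ln(1+r)⌉ = ⌈30.350⌉ = 31 payments; the last is €202.69.
Total paid = 30·€575.00 + €202.69 = €17,452.69.
Total interest = total paid − principal = €17,452.69 − €12,420.00 = €5,032.69.

€5,033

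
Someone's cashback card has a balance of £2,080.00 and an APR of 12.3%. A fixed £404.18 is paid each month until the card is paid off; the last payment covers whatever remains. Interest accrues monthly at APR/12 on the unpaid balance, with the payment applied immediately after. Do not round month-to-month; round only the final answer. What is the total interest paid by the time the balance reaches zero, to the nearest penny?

Monthly rate r = 12.3%/12 = 1.025% = 0.01025.
Payoff takes n = ⌈−ln(1 − rB₀/P)/ln(1+r)⌉ = ⌈5.314⌉ = 6 payments; the last is £127.34.
Total paid = 5·£404.18 + £127.34 = £2,148.24.
Total interest = total paid − principal = £2,148.24 − £2,080.00 = £68.24.

£68.24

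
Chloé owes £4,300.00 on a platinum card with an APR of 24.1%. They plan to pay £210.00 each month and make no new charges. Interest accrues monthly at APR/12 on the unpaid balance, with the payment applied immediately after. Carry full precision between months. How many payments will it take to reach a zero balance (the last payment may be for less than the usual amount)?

27 payments

Monthly rate r = 24.1%/12 = 2.00833% = 0.0200833.
Recurrence: B ← B·(1+r) − £210.00.
Month 1: interest £86.36; balance after payment £4,176.36.
Month 2: interest £83.88; balance after payment £4,050.23.
Closed form: n = −ln(1 − rB₀/P)/ln(1+r) = −ln(0.58877)/ln(1.02008) ≈ 26.640, so the balance reaches zero during payment 27.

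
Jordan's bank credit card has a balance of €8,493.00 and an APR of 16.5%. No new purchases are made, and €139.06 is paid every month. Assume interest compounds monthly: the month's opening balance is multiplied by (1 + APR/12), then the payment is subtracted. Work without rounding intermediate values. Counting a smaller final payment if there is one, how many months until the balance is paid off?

Monthly rate r = 16.5%/12 = 1.375% = 0.01375.
Recurrence: B ← B·(1+r) − €139.06.
Month 1: interest €116.78; balance after payment €8,470.72.
Month 2: interest €116.47; balance after payment €8,448.13.
Closed form: n = −ln(1 − rB₀/P)/ln(1+r) = −ln(0.16023)/ln(1.01375) ≈ 134.089, so the balance reaches zero during payment 135.

135 months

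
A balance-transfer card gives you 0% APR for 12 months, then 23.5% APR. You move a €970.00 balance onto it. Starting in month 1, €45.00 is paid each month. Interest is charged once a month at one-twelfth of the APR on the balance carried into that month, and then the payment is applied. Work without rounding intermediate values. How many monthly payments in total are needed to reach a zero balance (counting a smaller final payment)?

23 payments

Promo months 1–12 at r₀ = 0%/12 = 0; months 13+ at r₁ = 23.5%/12 = 0.0195833.
After month 12 (no interest yet): B = €970.00 − 12·€45.00 = €430.00.
Then at r₁ with €45.00/mo: n₂ = −ln(1 − r₁·B/P)/ln(1+r₁) ≈ 10.68 → 11 more payments.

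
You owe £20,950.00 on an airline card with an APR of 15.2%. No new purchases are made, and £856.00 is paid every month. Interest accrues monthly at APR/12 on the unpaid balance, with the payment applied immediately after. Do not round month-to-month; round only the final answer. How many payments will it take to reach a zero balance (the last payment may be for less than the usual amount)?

30 months

Monthly rate r = 15.2%/12 = 1.26667% = 0.0126667.
Recurrence: B ← B·(1+r) − £856.00.
Month 1: interest £265.37; balance after payment £20,359.37.
Month 2: interest £257.89; balance after payment £19,761.25.
Closed form: n = −ln(1 − rB₀/P)/ln(1+r) = −ln(0.68999)/ln(1.01267) ≈ 29.481, so the balance reaches zero during payment 30.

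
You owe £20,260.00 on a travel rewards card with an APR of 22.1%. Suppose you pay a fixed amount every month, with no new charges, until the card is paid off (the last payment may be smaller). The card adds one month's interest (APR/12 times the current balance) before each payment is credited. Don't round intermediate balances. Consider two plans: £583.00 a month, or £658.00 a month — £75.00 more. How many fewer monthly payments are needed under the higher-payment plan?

10 fewer payments

Monthly rate r = 22.1%/12 = 1.84167% = 0.0184167.
At £583.00/mo: n = ⌈−ln(1 − rB₀/P)/ln(1+r)⌉ = 56 payments (last £573.75); total interest = total paid − £20,260.00 = £12,378.75.
At £658.00/mo: 46 payments (last £575.11); total interest £9,925.11.
Payments saved = 56 − 46 = 10.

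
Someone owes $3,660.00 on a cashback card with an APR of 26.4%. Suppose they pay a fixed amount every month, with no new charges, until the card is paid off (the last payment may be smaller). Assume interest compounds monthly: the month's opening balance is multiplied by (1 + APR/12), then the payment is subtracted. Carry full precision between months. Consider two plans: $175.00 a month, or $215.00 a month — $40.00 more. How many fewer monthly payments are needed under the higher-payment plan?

Monthly rate r = 26.4%/12 = 2.2% = 0.022.
At $175.00/mo: n = ⌈−ln(1 − rB₀/P)/ln(1+r)⌉ = 29 payments (last $57.32); total interest = total paid − $3,660.00 = $1,297.32.
At $215.00/mo: 22 payments (last $121.42); total interest $976.42.
Payments saved = 29 − 22 = 7.

7 fewer payments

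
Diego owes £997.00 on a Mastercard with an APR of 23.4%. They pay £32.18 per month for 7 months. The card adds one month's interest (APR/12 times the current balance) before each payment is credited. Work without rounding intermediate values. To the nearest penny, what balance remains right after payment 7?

Monthly rate r = 23.4%/12 = 1.95% = 0.0195.
Each month: B ← B·(1+r) − £32.18.
Month 1: interest £19.44; balance after payment £984.26.
Month 2: interest £19.19; balance after payment £971.27.
Month 3: interest £18.94; balance after payment £958.03.
Month 4: interest £18.68; balance after payment £944.54.
Month 5: interest £18.42; balance after payment £930.77.
Month 6: interest £18.15; balance after payment £916.74.
Month 7: interest £17.88; balance after payment £902.44.

£902.44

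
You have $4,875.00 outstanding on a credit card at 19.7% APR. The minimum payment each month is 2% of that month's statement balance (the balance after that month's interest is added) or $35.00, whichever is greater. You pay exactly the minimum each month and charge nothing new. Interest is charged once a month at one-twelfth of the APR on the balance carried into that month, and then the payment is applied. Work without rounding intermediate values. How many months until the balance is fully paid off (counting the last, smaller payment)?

367 months

Monthly rate r = 19.7%/12 = 1.64167% = 0.0164167.
While 2% of the post-interest balance exceeds $35.00, each month B ← (B·(1+r))·(1 − 0.02), i.e. B shrinks by the factor (1+r)·0.98 = 0.99609.
This holds for months 1–266. Entering month 267 the balance is $1,718.71; 2% of the post-interest balance is now below $35.00, so the flat $35.00 minimum applies from here.
From month 267 a fixed $35.00 at rate r clears $1,718.71 in 101 more payments. Total: 266 + 101 = 367 months.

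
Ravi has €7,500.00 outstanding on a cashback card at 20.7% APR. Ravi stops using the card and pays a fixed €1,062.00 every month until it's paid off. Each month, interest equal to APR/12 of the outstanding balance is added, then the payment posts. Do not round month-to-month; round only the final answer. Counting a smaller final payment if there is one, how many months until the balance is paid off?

8 months

Monthly rate r = 20.7%/12 = 1.725% = 0.01725.
Recurrence: B ← B·(1+r) − €1,062.00.
Month 1: interest €129.37; balance after payment €6,567.38.
Month 2: interest €113.29; balance after payment €5,618.66.
Closed form: n = −ln(1 − rB₀/P)/ln(1+r) = −ln(0.87818)/ln(1.01725) ≈ 7.596, so the balance reaches zero during payment 8.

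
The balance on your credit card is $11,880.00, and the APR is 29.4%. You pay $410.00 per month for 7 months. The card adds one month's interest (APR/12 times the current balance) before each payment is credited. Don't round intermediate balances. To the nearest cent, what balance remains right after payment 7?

$10,983.66

Monthly rate r = 29.4%/12 = 2.45% = 0.0245.
Each month: B ← B·(1+r) − $410.00.
Month 1: interest $291.06; balance after payment $11,761.06.
Month 2: interest $288.15; balance after payment $11,639.21.
Month 3: interest $285.16; balance after payment $11,514.37.
Month 4: interest $282.10; balance after payment $11,386.47.
Month 5: interest $278.97; balance after payment $11,255.44.
Month 6: interest $275.76; balance after payment $11,121.20.
Month 7: interest $272.47; balance after payment $10,983.66.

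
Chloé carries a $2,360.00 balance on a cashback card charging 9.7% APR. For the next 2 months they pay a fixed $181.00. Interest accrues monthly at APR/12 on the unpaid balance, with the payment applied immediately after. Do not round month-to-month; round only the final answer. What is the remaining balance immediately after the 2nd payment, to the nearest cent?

$2,034.84

Monthly rate r = 9.7%/12 = 0.808333% = 0.00808333.
Each month: B ← B·(1+r) − $181.00.
Month 1: interest $19.08; balance after payment $2,198.08.
Month 2: interest $17.77; balance after payment $2,034.84.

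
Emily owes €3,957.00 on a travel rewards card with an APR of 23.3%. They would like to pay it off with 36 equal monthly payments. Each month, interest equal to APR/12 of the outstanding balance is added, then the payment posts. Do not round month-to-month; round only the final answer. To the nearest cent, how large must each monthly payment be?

€153.79

Monthly rate r = 23.3%/12 = 1.94167% = 0.0194167.
Level-payment amortization: P = B₀·r / (1 − (1+r)^(−n)) = 3957.00·0.0194167 / (1 − 1.01942^(−36)).
Denominator 1 − (1+r)^(−36) = 0.499576459.
P = 76.8318 / 0.499576459 ≈ 153.79.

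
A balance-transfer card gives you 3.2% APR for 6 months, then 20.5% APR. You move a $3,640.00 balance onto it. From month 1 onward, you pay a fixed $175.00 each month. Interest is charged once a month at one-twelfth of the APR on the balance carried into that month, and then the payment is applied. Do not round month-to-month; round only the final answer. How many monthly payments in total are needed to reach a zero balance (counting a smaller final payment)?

Promo months 1–6 at r₀ = 3.2%/12 = 0.00266667; months 7+ at r₁ = 20.5%/12 = 0.0170833.
After month 6: iterate B ← B·(1+r₀) − $175.00 for 6 months → $2,641.60.
Then at r₁ with $175.00/mo: n₂ = −ln(1 − r₁·B/P)/ln(1+r₁) ≈ 17.61 → 18 more payments.

24 payments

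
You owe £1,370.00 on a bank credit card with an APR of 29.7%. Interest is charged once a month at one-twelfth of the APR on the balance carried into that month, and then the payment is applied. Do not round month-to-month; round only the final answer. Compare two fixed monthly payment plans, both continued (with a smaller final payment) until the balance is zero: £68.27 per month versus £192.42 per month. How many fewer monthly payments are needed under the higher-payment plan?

21 fewer payments

Monthly rate r = 29.7%/12 = 2.475% = 0.02475.
At £68.27/mo: n = ⌈−ln(1 − rB₀/P)/ln(1+r)⌉ = 29 payments (last £5.48); total interest = total paid − £1,370.00 = £547.04.
At £192.42/mo: 8 payments (last £178.86); total interest £155.80.
Payments saved = 29 − 8 = 21.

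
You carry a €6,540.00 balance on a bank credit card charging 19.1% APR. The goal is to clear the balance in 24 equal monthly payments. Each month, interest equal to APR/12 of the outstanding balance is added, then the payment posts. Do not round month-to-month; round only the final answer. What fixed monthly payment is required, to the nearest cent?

Monthly rate r = 19.1%/12 = 1.59167% = 0.0159167.
Level-payment amortization: P = B₀·r / (1 − (1+r)^(−n)) = 6540.00·0.0159167 / (1 − 1.01592^(−24)).
Denominator 1 − (1+r)^(−24) = 0.315448771.
P = 104.095 / 0.315448771 ≈ 329.99.

€329.99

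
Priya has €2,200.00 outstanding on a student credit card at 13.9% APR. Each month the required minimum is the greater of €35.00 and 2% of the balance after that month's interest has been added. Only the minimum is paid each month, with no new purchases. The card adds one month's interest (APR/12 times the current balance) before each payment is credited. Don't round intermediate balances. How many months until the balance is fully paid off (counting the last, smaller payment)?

102 months

Monthly rate r = 13.9%/12 = 1.15833% = 0.0115833.
While 2% of the post-interest balance exceeds €35.00, each month B ← (B·(1+r))·(1 − 0.02), i.e. B shrinks by the factor (1+r)·0.98 = 0.99135.
This holds for months 1–28. Entering month 29 the balance is €1,725.04; 2% of the post-interest balance is now below €35.00, so the flat €35.00 minimum applies from here.
From month 29 a fixed €35.00 at rate r clears €1,725.04 in 74 more payments. Total: 28 + 74 = 102 months.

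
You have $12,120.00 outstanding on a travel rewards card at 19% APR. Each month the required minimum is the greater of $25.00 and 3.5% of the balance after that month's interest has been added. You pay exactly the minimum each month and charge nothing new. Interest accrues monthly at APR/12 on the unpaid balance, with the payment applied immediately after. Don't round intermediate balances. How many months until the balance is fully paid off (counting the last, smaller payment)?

Monthly rate r = 19%/12 = 1.58333% = 0.0158333.
While 3.5% of the post-interest balance exceeds $25.00, each month B ← (B·(1+r))·(1 − 0.035), i.e. B shrinks by the factor (1+r)·0.965 = 0.98028.
This holds for months 1–143. Entering month 144 the balance is $702.30; 3.5% of the post-interest balance is now below $25.00, so the flat $25.00 minimum applies from here.
From month 144 a fixed $25.00 at rate r clears $702.30 in 38 more payments. Total: 143 + 38 = 181 months.

181 months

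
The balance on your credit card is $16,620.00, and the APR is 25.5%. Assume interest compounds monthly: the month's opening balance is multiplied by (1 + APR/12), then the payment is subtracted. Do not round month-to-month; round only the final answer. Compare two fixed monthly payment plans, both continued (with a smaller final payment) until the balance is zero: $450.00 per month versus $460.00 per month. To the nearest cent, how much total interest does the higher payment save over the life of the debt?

$937.79

Monthly rate r = 25.5%/12 = 2.125% = 0.02125.
At $450.00/mo: n = ⌈−ln(1 − rB₀/P)/ln(1+r)⌉ = 74 payments (last $29.06); total interest = total paid − $16,620.00 = $16,259.06.
At $460.00/mo: 70 payments (last $201.27); total interest $15,321.27.
Interest saved = $16,259.06 − $15,321.27 = $937.79.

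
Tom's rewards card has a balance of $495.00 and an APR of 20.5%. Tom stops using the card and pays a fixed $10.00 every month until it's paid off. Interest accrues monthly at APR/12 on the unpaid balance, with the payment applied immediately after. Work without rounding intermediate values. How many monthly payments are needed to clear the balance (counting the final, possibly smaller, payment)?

111 payments

Monthly rate r = 20.5%/12 = 1.70833% = 0.0170833.
Recurrence: B ← B·(1+r) − $10.00.
Month 1: interest $8.46; balance after payment $493.46.
Month 2: interest $8.43; balance after payment $491.89.
Closed form: n = −ln(1 − rB₀/P)/ln(1+r) = −ln(0.15438)/ln(1.01708) ≈ 110.300, so the balance reaches zero during payment 111.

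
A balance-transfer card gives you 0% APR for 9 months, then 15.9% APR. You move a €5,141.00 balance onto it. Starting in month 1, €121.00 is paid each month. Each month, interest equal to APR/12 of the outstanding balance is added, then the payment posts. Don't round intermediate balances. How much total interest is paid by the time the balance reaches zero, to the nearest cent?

Promo months 1–9 at r₀ = 0%/12 = 0; months 10+ at r₁ = 15.9%/12 = 0.01325.
After month 9 (no interest yet): B = €5,141.00 − 9·€121.00 = €4,052.00.
Then at r₁ with €121.00/mo: n₂ = −ln(1 − r₁·B/P)/ln(1+r₁) ≈ 44.55 → 45 more payments.
Total paid = 53·€121.00 + €67.26 = €6,480.26; interest = €6,480.26 − €5,141.00 = €1,339.26.

€1,339.26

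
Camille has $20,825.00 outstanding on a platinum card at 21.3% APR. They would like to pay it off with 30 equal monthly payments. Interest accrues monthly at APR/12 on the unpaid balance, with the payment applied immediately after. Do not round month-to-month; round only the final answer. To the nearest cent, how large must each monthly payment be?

$901.32

Monthly rate r = 21.3%/12 = 1.775% = 0.01775.
Level-payment amortization: P = B₀·r / (1 − (1+r)^(−n)) = 20825.00·0.01775 / (1 − 1.01775^(−30)).
Denominator 1 − (1+r)^(−30) = 0.410115929.
P = 369.644 / 0.410115929 ≈ 901.32.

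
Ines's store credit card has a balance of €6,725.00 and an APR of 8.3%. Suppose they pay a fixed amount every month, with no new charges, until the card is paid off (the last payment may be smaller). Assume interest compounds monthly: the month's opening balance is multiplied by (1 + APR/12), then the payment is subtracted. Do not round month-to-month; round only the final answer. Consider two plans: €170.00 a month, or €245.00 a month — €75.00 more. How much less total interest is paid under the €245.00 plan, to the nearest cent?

€400.62

Monthly rate r = 8.3%/12 = 0.691667% = 0.00691667.
At €170.00/mo: n = ⌈−ln(1 − rB₀/P)/ln(1+r)⌉ = 47 payments (last €64.36); total interest = total paid − €6,725.00 = €1,159.36.
At €245.00/mo: 31 payments (last €133.74); total interest €758.74.
Interest saved = €1,159.36 − €758.74 = €400.62.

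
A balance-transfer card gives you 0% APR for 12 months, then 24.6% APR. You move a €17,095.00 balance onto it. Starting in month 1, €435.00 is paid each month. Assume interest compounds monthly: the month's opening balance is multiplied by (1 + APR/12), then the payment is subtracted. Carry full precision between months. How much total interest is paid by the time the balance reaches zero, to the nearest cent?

€5,706.65

Promo months 1–12 at r₀ = 0%/12 = 0; months 13+ at r₁ = 24.6%/12 = 0.0205.
After month 12 (no interest yet): B = €17,095.00 − 12·€435.00 = €11,875.00.
Then at r₁ with €435.00/mo: n₂ = −ln(1 − r₁·B/P)/ln(1+r₁) ≈ 40.42 → 41 more payments.
Total paid = 52·€435.00 + €181.65 = €22,801.65; interest = €22,801.65 − €17,095.00 = €5,706.65.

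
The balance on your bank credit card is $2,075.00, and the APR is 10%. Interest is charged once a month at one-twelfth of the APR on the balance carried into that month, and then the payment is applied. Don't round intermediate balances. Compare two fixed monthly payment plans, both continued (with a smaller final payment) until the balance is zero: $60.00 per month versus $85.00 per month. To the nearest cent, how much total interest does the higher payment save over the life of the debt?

$128.19

Monthly rate r = 10%/12 = 0.833333% = 0.00833333.
At $60.00/mo: n = ⌈−ln(1 − rB₀/P)/ln(1+r)⌉ = 41 payments (last $57.84); total interest = total paid − $2,075.00 = $382.84.
At $85.00/mo: 28 payments (last $34.65); total interest $254.65.
Interest saved = $382.84 − $254.65 = $128.19.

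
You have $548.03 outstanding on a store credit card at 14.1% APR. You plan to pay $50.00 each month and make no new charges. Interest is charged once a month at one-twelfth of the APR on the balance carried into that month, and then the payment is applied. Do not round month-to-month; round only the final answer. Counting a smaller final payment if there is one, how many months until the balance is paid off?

Monthly rate r = 14.1%/12 = 1.175% = 0.01175.
Recurrence: B ← B·(1+r) − $50.00.
Month 1: interest $6.44; balance after payment $504.47.
Month 2: interest $5.93; balance after payment $460.40.
Closed form: n = −ln(1 − rB₀/P)/ln(1+r) = −ln(0.87121)/ln(1.01175) ≈ 11.802, so the balance reaches zero during payment 12.

12 payments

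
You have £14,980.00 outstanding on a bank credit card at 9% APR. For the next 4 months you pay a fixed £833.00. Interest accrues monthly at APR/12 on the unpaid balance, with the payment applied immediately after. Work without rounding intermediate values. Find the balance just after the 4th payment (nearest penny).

£12,064.81

Monthly rate r = 9%/12 = 0.75% = 0.0075.
Each month: B ← B·(1+r) − £833.00.
Month 1: interest £112.35; balance after payment £14,259.35.
Month 2: interest £106.95; balance after payment £13,533.30.
Month 3: interest £101.50; balance after payment £12,801.79.
Month 4: interest £96.01; balance after payment £12,064.81.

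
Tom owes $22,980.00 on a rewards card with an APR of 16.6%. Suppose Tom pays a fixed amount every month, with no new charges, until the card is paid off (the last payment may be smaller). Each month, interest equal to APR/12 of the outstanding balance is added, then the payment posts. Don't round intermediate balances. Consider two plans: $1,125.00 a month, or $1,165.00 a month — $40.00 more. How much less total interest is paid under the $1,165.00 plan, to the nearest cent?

Monthly rate r = 16.6%/12 = 1.38333% = 0.0138333.
At $1,125.00/mo: n = ⌈−ln(1 − rB₀/P)/ln(1+r)⌉ = 25 payments (last $193.84); total interest = total paid − $22,980.00 = $4,213.84.
At $1,165.00/mo: 24 payments (last $226.79); total interest $4,041.79.
Interest saved = $4,213.84 − $4,041.79 = $172.05.

$172.05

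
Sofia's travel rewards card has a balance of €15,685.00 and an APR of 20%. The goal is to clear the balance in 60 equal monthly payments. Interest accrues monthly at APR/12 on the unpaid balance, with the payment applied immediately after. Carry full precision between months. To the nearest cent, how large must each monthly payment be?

Monthly rate r = 20%/12 = 1.66667% = 0.0166667.
Level-payment amortization: P = B₀·r / (1 − (1+r)^(−n)) = 15685.00·0.0166667 / (1 − 1.01667^(−60)).
Denominator 1 − (1+r)^(−60) = 0.62907601.
P = 261.417 / 0.62907601 ≈ 415.56.

€415.56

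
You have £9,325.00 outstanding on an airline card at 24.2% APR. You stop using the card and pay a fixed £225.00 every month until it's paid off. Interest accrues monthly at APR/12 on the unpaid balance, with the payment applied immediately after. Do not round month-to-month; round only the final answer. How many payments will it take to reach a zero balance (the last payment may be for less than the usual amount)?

Monthly rate r = 24.2%/12 = 2.01667% = 0.0201667.
Recurrence: B ← B·(1+r) − £225.00.
Month 1: interest £188.05; balance after payment £9,288.05.
Month 2: interest £187.31; balance after payment £9,250.36.
Closed form: n = −ln(1 − rB₀/P)/ln(1+r) = −ln(0.1642)/ln(1.02017) ≈ 90.486, so the balance reaches zero during payment 91.

91 payments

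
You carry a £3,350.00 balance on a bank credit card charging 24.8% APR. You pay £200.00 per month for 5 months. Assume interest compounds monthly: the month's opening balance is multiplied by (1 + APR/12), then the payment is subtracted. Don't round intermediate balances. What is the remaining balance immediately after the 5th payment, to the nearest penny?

Monthly rate r = 24.8%/12 = 2.06667% = 0.0206667.
Each month: B ← B·(1+r) − £200.00.
Month 1: interest £69.23; balance after payment £3,219.23.
Month 2: interest £66.53; balance after payment £3,085.76.
Month 3: interest £63.77; balance after payment £2,949.54.
Month 4: interest £60.96; balance after payment £2,810.49.
Month 5: interest £58.08; balance after payment £2,668.58.

£2,668.58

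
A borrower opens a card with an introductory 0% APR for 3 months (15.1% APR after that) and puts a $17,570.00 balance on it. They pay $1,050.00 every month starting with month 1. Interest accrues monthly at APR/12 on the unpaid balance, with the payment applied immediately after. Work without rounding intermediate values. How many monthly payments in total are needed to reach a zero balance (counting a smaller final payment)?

Promo months 1–3 at r₀ = 0%/12 = 0; months 4+ at r₁ = 15.1%/12 = 0.0125833.
After month 3 (no interest yet): B = $17,570.00 − 3·$1,050.00 = $14,420.00.
Then at r₁ with $1,050.00/mo: n₂ = −ln(1 − r₁·B/P)/ln(1+r₁) ≈ 15.17 → 16 more payments.

19 months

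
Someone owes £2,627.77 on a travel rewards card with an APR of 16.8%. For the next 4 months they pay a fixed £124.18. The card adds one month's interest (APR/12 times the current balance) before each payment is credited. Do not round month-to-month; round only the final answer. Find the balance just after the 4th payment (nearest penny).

£2,270.80

Monthly rate r = 16.8%/12 = 1.4% = 0.014.
Each month: B ← B·(1+r) − £124.18.
Month 1: interest £36.79; balance after payment £2,540.38.
Month 2: interest £35.57; balance after payment £2,451.76.
Month 3: interest £34.32; balance after payment £2,361.91.
Month 4: interest £33.07; balance after payment £2,270.80.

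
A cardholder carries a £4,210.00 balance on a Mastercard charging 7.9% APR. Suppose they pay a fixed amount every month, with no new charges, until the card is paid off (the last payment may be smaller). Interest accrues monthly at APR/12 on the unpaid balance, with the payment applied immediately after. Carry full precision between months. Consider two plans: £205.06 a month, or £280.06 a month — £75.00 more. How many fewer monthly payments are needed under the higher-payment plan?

Monthly rate r = 7.9%/12 = 0.658333% = 0.00658333.
At £205.06/mo: n = ⌈−ln(1 − rB₀/P)/ln(1+r)⌉ = 23 payments (last £26.69); total interest = total paid − £4,210.00 = £328.01.
At £280.06/mo: 16 payments (last £246.94); total interest £237.84.
Payments saved = 23 − 16 = 7.

7 fewer payments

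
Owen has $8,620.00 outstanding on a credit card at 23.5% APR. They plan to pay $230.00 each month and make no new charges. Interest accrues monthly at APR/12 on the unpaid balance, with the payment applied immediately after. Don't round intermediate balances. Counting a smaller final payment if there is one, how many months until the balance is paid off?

Monthly rate r = 23.5%/12 = 1.95833% = 0.0195833.
Recurrence: B ← B·(1+r) − $230.00.
Month 1: interest $168.81; balance after payment $8,558.81.
Month 2: interest $167.61; balance after payment $8,496.42.
Closed form: n = −ln(1 − rB₀/P)/ln(1+r) = −ln(0.26605)/ln(1.01958) ≈ 68.272, so the balance reaches zero during payment 69.

69 months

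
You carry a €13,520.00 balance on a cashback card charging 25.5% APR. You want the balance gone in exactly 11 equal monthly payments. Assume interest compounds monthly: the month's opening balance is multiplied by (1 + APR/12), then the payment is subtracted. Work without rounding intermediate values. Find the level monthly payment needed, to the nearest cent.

Monthly rate r = 25.5%/12 = 2.125% = 0.02125.
Level-payment amortization: P = B₀·r / (1 − (1+r)^(−n)) = 13520.00·0.02125 / (1 − 1.02125^(−11)).
Denominator 1 − (1+r)^(−11) = 0.206499445.
P = 287.3 / 0.206499445 ≈ 1391.29.

€1,391.29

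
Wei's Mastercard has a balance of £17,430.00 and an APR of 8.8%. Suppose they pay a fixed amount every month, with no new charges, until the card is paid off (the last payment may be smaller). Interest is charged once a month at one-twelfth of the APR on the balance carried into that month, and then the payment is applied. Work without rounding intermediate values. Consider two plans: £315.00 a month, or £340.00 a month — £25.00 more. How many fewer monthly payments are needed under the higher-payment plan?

7 fewer payments

Monthly rate r = 8.8%/12 = 0.733333% = 0.00733333.
At £315.00/mo: n = ⌈−ln(1 − rB₀/P)/ln(1+r)⌉ = 72 payments (last £75.01); total interest = total paid − £17,430.00 = £5,010.01.
At £340.00/mo: 65 payments (last £181.32); total interest £4,511.32.
Payments saved = 72 − 65 = 7.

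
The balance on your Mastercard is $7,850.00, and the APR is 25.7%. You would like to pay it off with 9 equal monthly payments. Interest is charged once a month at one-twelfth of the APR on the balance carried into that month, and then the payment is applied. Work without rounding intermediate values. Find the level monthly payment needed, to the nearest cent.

Monthly rate r = 25.7%/12 = 2.14167% = 0.0214167.
Level-payment amortization: P = B₀·r / (1 − (1+r)^(−n)) = 7850.00·0.0214167 / (1 − 1.02142^(−9)).
Denominator 1 − (1+r)^(−9) = 0.173631908.
P = 168.121 / 0.173631908 ≈ 968.26.

$968.26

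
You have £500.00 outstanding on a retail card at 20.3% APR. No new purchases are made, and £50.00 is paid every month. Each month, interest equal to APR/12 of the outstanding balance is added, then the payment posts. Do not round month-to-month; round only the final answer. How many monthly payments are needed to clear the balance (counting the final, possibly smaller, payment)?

Monthly rate r = 20.3%/12 = 1.69167% = 0.0169167.
Recurrence: B ← B·(1+r) − £50.00.
Month 1: interest £8.46; balance after payment £458.46.
Month 2: interest £7.76; balance after payment £416.21.
Closed form: n = −ln(1 − rB₀/P)/ln(1+r) = −ln(0.83083)/ln(1.01692) ≈ 11.048, so the balance reaches zero during payment 12.

12 months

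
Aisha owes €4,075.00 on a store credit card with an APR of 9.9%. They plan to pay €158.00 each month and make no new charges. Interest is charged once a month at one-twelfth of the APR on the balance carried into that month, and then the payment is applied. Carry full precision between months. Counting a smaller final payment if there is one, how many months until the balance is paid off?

Monthly rate r = 9.9%/12 = 0.825% = 0.00825.
Recurrence: B ← B·(1+r) − €158.00.
Month 1: interest €33.62; balance after payment €3,950.62.
Month 2: interest €32.59; balance after payment €3,825.21.
Closed form: n = −ln(1 − rB₀/P)/ln(1+r) = −ln(0.78722)/ln(1.00825) ≈ 29.119, so the balance reaches zero during payment 30.

30 payments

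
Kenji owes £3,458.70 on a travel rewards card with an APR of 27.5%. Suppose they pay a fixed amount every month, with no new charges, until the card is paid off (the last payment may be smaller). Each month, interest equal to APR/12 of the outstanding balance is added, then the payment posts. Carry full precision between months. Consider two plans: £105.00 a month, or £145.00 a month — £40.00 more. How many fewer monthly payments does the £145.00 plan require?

Monthly rate r = 27.5%/12 = 2.29167% = 0.0229167.
At £105.00/mo: n = ⌈−ln(1 − rB₀/P)/ln(1+r)⌉ = 63 payments (last £5.57); total interest = total paid − £3,458.70 = £3,056.87.
At £145.00/mo: 35 payments (last £132.48); total interest £1,603.78.
Payments saved = 63 − 35 = 28.

28 fewer payments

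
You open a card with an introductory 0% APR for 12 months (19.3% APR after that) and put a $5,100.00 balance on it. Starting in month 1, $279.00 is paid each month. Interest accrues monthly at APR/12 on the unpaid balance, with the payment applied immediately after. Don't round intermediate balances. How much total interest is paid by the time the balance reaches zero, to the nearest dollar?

Promo months 1–12 at r₀ = 0%/12 = 0; months 13+ at r₁ = 19.3%/12 = 0.0160833.
After month 12 (no interest yet): B = $5,100.00 − 12·$279.00 = $1,752.00.
Then at r₁ with $279.00/mo: n₂ = −ln(1 − r₁·B/P)/ln(1+r₁) ≈ 6.67 → 7 more payments.
Total paid = 18·$279.00 + $188.22 = $5,210.22; interest = $5,210.22 − $5,100.00 = $110.22.

$110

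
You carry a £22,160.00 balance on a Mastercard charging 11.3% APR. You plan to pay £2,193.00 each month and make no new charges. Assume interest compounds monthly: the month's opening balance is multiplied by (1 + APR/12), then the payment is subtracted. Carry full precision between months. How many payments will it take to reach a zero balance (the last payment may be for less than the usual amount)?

11 months

Monthly rate r = 11.3%/12 = 0.941667% = 0.00941667.
Recurrence: B ← B·(1+r) − £2,193.00.
Month 1: interest £208.67; balance after payment £20,175.67.
Month 2: interest £189.99; balance after payment £18,172.66.
Closed form: n = −ln(1 − rB₀/P)/ln(1+r) = −ln(0.90485)/ln(1.00942) ≈ 10.668, so the balance reaches zero during payment 11.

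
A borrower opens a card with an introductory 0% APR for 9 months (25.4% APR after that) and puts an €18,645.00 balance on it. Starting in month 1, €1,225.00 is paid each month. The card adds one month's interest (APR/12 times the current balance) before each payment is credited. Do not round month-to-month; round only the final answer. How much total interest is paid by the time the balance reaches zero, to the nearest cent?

€639.17

Promo months 1–9 at r₀ = 0%/12 = 0; months 10+ at r₁ = 25.4%/12 = 0.0211667.
After month 9 (no interest yet): B = €18,645.00 − 9·€1,225.00 = €7,620.00.
Then at r₁ with €1,225.00/mo: n₂ = −ln(1 − r₁·B/P)/ln(1+r₁) ≈ 6.74 → 7 more payments.
Total paid = 15·€1,225.00 + €909.17 = €19,284.17; interest = €19,284.17 − €18,645.00 = €639.17.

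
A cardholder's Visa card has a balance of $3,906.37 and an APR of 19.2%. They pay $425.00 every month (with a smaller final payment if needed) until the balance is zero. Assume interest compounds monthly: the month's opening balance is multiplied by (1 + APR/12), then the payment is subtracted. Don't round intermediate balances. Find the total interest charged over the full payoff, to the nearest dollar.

Monthly rate r = 19.2%/12 = 1.6% = 0.016.
Payoff takes n = ⌈−ln(1 − rB₀/P)/ln(1+r)⌉ = ⌈10.021⌉ = 11 payments; the last is $9.08.
Total paid = 10·$425.00 + $9.08 = $4,259.08.
Total interest = total paid − principal = $4,259.08 − $3,906.37 = $352.71.

$353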